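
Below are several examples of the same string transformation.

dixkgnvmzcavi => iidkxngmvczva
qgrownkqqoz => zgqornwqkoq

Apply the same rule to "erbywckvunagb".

Each output is the input with this applied: swap each adjacent pair of characters (1↔2, 3↔4, ...), then move the last character to the front.
Applying both steps to "erbywckvunagb": "reybcwvknugab", then "breybcwvknuga".
(Check on "qgrownkqqoz": → "gqornwqkoqz" → "zgqornwqkoq" ✓)

breybcwvknuga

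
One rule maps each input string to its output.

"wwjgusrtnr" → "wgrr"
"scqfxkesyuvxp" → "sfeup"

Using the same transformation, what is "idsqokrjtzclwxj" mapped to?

iqrzw

Looking at the pairs, the operation is to keep one character in every 3, starting at position 1 (positions 1st, 4th, 7th, ...).
For "idsqokrjtzclwxj" the result is "iqrzw".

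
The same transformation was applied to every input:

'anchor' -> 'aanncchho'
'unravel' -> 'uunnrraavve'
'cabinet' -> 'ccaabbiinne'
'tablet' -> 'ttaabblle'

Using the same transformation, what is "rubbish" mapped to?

rruubbbbiis

Rule — double every character, then delete the last 3 characters.
Applying both steps to "rubbish": "rruubbbbiisshh", then "rruubbbbiis".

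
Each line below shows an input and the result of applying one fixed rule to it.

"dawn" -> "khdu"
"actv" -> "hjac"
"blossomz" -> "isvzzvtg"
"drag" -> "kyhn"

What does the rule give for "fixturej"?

The pattern: shift every letter 7 places forward in the alphabet (wrapping around).
So "fixturej" becomes "mpeabylq".

mpeabylq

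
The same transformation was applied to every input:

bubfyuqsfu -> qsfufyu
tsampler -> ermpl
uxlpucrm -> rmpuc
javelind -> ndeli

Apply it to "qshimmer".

The transformation: delete the first 3 characters, then move the first 3 characters to the end (rotate left by 3).
"qshimmer" → "immer" → "erimm".
(Check on "tsampler": → "mpler" → "ermpl" ✓)

erimm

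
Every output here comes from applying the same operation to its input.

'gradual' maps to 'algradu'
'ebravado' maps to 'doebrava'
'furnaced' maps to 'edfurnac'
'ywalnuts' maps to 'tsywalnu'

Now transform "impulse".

In each case the input is transformed by: move the last 2 characters to the front (rotate right by 2).
For "impulse" the result is "seimpul".

seimpul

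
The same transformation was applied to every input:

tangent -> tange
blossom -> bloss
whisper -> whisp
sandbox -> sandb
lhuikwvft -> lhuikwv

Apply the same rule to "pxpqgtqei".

pxpqgtq

The rule is to delete the last 2 characters.
"pxpqgtqei" → "pxpqgtq".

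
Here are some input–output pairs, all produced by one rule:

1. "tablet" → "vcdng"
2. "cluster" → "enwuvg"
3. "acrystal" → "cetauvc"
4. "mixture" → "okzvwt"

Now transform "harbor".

jctdq

The rule is to shift every letter 2 places forward in the alphabet (wrapping around), then delete the last character.
For "harbor", step one produces "jctdqt"; step two turns that into "jctdq".
(Check on "tablet": → "vcdngv" → "vcdng" ✓)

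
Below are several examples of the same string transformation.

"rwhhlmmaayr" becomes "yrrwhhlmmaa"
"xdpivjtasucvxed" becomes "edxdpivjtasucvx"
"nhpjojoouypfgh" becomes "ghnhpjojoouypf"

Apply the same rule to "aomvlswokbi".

Each output is the input with this applied: move the last 2 characters to the front (rotate right by 2).
Applying that to "aomvlswokbi" gives "biaomvlswok".

biaomvlswok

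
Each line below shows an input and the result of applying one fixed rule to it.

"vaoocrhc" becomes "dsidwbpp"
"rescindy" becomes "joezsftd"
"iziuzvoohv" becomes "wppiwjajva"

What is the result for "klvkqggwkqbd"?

The rule is to swap the front and back halves of the string, then shift every letter 1 place forward in the alphabet (wrapping around).
For "klvkqggwkqbd", step one produces "gwkqbdklvkqg"; step two turns that into "hxlrcelmwlrh".

hxlrcelmwlrh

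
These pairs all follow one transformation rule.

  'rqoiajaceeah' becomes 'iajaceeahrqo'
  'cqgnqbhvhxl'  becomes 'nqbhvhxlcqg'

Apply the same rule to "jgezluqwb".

Rule — move the first 3 characters to the end (rotate left by 3).
Doing the same to "jgezluqwb": "zluqwbjge".

zluqwbjge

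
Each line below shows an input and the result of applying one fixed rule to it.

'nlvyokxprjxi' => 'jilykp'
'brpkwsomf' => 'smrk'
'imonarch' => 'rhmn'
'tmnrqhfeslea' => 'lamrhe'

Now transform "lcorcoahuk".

The transformation: keep every other character starting from the second (positions 2nd, 4th, 6th, ...), then move the last 2 characters to the front (rotate right by 2).
Working it through for "lcorcoahuk": intermediate "crohk", final "hkcro".

hkcro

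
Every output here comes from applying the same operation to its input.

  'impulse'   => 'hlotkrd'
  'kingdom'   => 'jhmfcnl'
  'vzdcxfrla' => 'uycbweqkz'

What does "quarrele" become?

Each output is the input with this applied: shift every letter 1 place backward in the alphabet (wrapping around).
Doing the same to "quarrele": "ptzqqdkd".

ptzqqdkd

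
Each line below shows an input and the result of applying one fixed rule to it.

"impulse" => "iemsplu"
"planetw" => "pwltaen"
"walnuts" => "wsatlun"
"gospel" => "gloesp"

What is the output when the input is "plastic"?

The rule is to take characters alternately from the front and the back (1st, last, 2nd, 2nd-last, ...).
On "plastic" that produces "pcliats".

pcliats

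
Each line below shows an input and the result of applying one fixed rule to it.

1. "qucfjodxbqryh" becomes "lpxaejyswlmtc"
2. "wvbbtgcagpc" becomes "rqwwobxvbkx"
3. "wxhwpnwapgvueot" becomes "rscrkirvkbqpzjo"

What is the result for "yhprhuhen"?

The transformation: shift every letter 5 places backward in the alphabet (wrapping around).
"yhprhuhen" → "tckmcpczi".

tckmcpczi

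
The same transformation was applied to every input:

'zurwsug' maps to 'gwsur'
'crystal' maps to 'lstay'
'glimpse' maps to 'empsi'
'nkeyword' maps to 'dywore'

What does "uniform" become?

mfori

The rule is to delete the first 2 characters, then swap the first and last characters.
"uniform" → "mfori".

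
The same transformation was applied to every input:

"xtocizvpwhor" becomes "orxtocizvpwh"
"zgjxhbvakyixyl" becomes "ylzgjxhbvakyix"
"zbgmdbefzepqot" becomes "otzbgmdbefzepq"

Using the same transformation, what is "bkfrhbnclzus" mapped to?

What's happening: move the last 2 characters to the front (rotate right by 2).
On "bkfrhbnclzus" that produces "usbkfrhbnclz".

usbkfrhbnclz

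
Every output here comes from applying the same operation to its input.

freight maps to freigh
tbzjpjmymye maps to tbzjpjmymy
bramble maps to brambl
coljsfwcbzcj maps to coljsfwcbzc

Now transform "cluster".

Looking at the pairs, the operation is to delete the last character.
Applying that to "cluster" gives "cluste".

cluste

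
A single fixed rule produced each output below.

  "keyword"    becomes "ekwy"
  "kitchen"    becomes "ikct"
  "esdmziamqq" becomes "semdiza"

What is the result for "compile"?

The rule is to delete the last 3 characters, then swap each adjacent pair of characters (1↔2, 3↔4, ...).
Starting from "compile": after the first operation, "comp"; after the second, "ocpm".

ocpm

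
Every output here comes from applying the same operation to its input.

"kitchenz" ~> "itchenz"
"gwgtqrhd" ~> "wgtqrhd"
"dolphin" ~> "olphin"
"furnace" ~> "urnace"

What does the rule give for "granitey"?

ranitey

Rule — delete the first character.
For "granitey" the result is "ranitey".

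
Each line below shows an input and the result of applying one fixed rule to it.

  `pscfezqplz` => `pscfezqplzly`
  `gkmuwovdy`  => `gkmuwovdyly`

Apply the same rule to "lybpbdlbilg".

What's happening: append "ly".
On "lybpbdlbilg" that produces "lybpbdlbilgly".

lybpbdlbilgly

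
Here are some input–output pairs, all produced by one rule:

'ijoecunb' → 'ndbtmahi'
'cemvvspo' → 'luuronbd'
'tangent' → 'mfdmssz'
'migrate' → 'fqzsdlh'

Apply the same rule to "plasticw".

In each case the input is transformed by: move the first 2 characters to the end (rotate left by 2), then shift every letter 1 place backward in the alphabet (wrapping around).
Starting from "plasticw": after the first operation, "asticwpl"; after the second, "zrshbvok".

zrshbvok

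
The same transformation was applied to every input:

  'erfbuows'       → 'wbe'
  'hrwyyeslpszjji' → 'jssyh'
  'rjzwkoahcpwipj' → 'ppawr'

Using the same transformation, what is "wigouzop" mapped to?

The rule is to keep one character in every 3, starting at position 1 (positions 1st, 4th, 7th, ...), then reverse the string.
On "wigouzop" that produces "oow".

oow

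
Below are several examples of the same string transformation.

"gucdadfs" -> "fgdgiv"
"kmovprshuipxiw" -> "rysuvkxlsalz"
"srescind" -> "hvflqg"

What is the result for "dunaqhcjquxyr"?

qdtkfmtxabu

The pattern: shift every letter 3 places forward in the alphabet (wrapping around), then delete the first 2 characters.
Starting from "dunaqhcjquxyr": after the first operation, "gxqdtkfmtxabu"; after the second, "qdtkfmtxabu".
(Check on "kmovprshuipxiw": → "nprysuvkxlsalz" → "rysuvkxlsalz" ✓)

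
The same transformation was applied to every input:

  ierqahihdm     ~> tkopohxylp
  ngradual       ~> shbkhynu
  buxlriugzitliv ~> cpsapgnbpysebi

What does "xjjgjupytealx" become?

Each output is the input with this applied: reverse the string, then shift every letter 7 places forward in the alphabet (wrapping around).
"xjjgjupytealx" → "xlaetypujgjjx" → "eshlafwbqnqqe".
(Check on "ierqahihdm": → "mdhihaqrei" → "tkopohxylp" ✓)

eshlafwbqnqqe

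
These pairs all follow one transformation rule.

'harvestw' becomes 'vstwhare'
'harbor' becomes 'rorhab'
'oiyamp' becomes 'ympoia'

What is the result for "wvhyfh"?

hfhwvy

What's happening: swap the front and back halves of the string, then swap the first and last characters.
On "wvhyfh": the first step gives "yfhwvh", and the second then gives "hfhwvy".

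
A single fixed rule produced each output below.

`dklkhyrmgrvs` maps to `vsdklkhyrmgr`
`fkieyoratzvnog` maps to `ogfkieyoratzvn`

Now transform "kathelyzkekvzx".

The pattern: move the last 2 characters to the front (rotate right by 2).
For "kathelyzkekvzx" the result is "zxkathelyzkekv".

zxkathelyzkekv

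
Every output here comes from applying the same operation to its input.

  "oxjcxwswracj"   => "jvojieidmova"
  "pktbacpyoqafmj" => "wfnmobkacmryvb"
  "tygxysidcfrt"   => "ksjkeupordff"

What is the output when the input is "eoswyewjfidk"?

aeikqivrupwq

In each case the input is transformed by: move the first character to the end, then shift every letter 12 places forward in the alphabet (wrapping around).
For "eoswyewjfidk", step one produces "oswyewjfidke"; step two turns that into "aeikqivrupwq".
(Check on "tygxysidcfrt": → "ygxysidcfrtt" → "ksjkeupordff" ✓)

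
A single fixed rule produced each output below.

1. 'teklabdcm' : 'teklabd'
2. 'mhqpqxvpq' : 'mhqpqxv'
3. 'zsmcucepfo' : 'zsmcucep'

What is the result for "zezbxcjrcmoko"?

What's happening: delete the last 2 characters.
So "zezbxcjrcmoko" becomes "zezbxcjrcmo".

zezbxcjrcmo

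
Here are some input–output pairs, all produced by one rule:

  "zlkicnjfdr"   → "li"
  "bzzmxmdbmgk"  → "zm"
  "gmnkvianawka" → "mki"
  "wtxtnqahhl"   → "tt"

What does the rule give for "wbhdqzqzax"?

Rule — keep every other character starting from the second (positions 2nd, 4th, 6th, ...), then delete the last 3 characters.
"wbhdqzqzax" → "bd".

bd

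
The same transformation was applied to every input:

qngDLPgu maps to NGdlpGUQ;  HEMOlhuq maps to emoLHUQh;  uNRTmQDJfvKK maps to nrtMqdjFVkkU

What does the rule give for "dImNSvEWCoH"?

The pattern: flip the case of every letter, then move the first character to the end.
"dImNSvEWCoH" → "DiMnsVewcOh" → "iMnsVewcOhD".

iMnsVewcOhD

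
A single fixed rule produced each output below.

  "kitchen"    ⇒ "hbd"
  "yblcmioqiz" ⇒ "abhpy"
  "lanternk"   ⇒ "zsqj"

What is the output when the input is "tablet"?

Rule — shift every letter 1 place backward in the alphabet (wrapping around), then keep every other character starting from the second (positions 2nd, 4th, 6th, ...).
Doing the same to "tablet": "zks".

zks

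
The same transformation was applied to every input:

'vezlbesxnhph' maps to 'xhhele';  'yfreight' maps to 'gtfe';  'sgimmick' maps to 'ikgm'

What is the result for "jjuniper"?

prjn

Each output is the input with this applied: swap the front and back halves of the string, then keep every other character starting from the second (positions 2nd, 4th, 6th, ...).
Starting from "jjuniper": after the first operation, "iperjjun"; after the second, "prjn".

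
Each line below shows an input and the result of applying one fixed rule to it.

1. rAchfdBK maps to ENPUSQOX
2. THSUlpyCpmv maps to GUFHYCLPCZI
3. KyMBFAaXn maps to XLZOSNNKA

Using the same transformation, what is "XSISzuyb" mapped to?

KFVFMHLO

Looking at the pairs, the operation is to shift every letter 13 places forward in the alphabet (wrapping around) — i.e. ROT13, then convert every letter to uppercase.
Starting from "XSISzuyb": after the first operation, "KFVFmhlo"; after the second, "KFVFMHLO".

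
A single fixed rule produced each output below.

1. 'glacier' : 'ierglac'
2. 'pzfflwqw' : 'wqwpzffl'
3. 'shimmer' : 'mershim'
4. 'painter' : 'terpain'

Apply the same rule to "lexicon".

conlexi

The rule is to move the last 3 characters to the front (rotate right by 3).
On "lexicon" that produces "conlexi".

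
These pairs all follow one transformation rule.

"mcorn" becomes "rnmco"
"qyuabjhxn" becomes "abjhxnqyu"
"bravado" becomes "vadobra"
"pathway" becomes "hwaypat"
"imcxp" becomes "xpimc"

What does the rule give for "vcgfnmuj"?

fnmujvcg

What's happening: move the first 3 characters to the end (rotate left by 3).
On "vcgfnmuj" that produces "fnmujvcg".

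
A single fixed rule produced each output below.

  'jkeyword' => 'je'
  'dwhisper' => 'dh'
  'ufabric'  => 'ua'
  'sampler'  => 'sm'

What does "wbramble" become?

wr

The transformation: keep every other character starting from the first (positions 1st, 3rd, 5th, ...), then delete the last 2 characters.
Applying both steps to "wbramble": "wrml", then "wr".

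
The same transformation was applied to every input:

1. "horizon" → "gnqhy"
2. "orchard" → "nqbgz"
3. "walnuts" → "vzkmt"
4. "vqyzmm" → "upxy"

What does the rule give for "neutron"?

Rule — delete the last 2 characters, then shift every letter 1 place backward in the alphabet (wrapping around).
For "neutron", step one produces "neutr"; step two turns that into "mdtsq".

mdtsq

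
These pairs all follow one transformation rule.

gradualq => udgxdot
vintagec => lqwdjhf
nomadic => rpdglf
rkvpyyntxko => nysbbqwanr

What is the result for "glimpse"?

olpsvh

The pattern: shift every letter 3 places forward in the alphabet (wrapping around), then delete the first character.
"glimpse" → "jolpsvh" → "olpsvh".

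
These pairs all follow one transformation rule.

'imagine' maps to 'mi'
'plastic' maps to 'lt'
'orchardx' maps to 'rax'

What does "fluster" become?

The transformation: keep one character in every 3, starting at position 2 (positions 2nd, 5th, 8th, ...).
On "fluster" that produces "lt".

lt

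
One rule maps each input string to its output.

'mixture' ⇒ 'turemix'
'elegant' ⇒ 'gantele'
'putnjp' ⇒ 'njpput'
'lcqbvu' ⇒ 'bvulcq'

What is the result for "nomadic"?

The rule is to move the first 3 characters to the end (rotate left by 3).
For "nomadic" the result is "adicnom".

adicnom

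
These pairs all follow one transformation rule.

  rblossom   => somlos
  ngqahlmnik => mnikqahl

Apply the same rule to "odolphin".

The rule is to delete the first 2 characters, then swap the front and back halves of the string.
Starting from "odolphin": after the first operation, "olphin"; after the second, "hinolp".

hinolp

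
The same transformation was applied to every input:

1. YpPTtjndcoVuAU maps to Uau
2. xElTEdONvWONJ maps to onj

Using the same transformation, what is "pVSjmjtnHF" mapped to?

Nhf

The pattern: flip the case of every letter, then keep only the last 3 characters.
"pVSjmjtnHF" → "Nhf".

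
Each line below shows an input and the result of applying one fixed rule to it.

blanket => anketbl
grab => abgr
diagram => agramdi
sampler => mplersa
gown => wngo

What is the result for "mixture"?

The pattern: move the first 2 characters to the end (rotate left by 2).
So "mixture" becomes "xturemi".

xturemi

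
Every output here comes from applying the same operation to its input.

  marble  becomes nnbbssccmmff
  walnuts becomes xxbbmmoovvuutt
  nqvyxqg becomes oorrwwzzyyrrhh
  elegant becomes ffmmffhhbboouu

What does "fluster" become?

ggmmvvttuuffss

Each output is the input with this applied: double every character, then shift every letter 1 place forward in the alphabet (wrapping around).
Applying both steps to "fluster": "fflluusstteerr", then "ggmmvvttuuffss".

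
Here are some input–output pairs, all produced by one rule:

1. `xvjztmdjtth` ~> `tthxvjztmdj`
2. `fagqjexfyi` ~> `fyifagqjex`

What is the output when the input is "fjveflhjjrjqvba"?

Each output is the input with this applied: move the last 3 characters to the front (rotate right by 3).
Doing the same to "fjveflhjjrjqvba": "vbafjveflhjjrjq".

vbafjveflhjjrjq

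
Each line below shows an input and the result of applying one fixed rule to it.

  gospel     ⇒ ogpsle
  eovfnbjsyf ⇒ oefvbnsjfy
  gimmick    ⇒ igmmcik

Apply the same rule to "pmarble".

What's happening: swap each adjacent pair of characters (1↔2, 3↔4, ...).
Doing the same to "pmarble": "mpralbe".

mpralbe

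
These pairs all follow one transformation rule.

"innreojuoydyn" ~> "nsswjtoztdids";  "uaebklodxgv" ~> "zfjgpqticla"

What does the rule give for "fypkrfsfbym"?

The transformation: shift every letter 5 places forward in the alphabet (wrapping around).
On "fypkrfsfbym" that produces "kdupwkxkgdr".

kdupwkxkgdr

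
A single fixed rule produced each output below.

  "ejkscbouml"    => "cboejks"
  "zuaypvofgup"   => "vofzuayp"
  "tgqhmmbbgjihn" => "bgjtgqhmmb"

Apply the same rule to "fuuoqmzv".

In each case the input is transformed by: delete the last 3 characters, then move the last 3 characters to the front (rotate right by 3).
Applying both steps to "fuuoqmzv": "fuuoq", then "uoqfu".

uoqfu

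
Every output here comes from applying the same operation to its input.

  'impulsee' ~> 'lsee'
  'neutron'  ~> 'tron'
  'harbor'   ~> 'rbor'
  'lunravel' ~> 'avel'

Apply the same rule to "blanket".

nket

Rule — keep only the last 4 characters.
Applying that to "blanket" gives "nket".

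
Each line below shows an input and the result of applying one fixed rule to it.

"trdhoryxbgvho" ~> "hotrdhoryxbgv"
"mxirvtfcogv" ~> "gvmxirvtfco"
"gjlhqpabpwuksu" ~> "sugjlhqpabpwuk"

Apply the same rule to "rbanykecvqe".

qerbanykecv

The rule is to move the last 2 characters to the front (rotate right by 2).
Applying that to "rbanykecvqe" gives "qerbanykecv".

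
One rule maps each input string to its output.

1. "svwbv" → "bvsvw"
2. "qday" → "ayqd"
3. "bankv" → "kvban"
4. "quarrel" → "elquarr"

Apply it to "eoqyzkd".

kdeoqyz

Each output is the input with this applied: move the last 2 characters to the front (rotate right by 2).
Doing the same to "eoqyzkd": "kdeoqyz".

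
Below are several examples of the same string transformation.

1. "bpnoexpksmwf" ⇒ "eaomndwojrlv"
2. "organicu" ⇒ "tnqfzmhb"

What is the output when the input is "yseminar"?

qxrdlhmz

The rule is to move the last character to the front, then shift every letter 1 place backward in the alphabet (wrapping around).
For "yseminar", step one produces "rysemina"; step two turns that into "qxrdlhmz".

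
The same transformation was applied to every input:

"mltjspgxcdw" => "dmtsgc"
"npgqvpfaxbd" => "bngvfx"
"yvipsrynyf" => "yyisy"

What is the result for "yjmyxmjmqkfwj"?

wymxjqf

The rule is to move the last 2 characters to the front (rotate right by 2), then keep every other character starting from the first (positions 1st, 3rd, 5th, ...).
For "yjmyxmjmqkfwj", step one produces "wjyjmyxmjmqkf"; step two turns that into "wymxjqf".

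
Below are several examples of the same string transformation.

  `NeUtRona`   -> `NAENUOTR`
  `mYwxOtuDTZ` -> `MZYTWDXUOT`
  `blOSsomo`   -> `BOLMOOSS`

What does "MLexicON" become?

MNLOECXI

The rule is to take characters alternately from the front and the back (1st, last, 2nd, 2nd-last, ...), then convert every letter to uppercase.
Working it through for "MLexicON": intermediate "MNLOecxi", final "MNLOECXI".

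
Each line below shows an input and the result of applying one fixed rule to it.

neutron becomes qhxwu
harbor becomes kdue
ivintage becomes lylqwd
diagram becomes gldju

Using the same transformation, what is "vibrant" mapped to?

yleud

The rule is to shift every letter 3 places forward in the alphabet (wrapping around), then delete the last 2 characters.
Applying both steps to "vibrant": "yleudqw", then "yleud".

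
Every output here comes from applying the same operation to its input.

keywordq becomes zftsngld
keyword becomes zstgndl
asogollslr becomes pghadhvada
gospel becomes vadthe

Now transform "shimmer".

hgwtxbb

Each output is the input with this applied: take characters alternately from the front and the back (1st, last, 2nd, 2nd-last, ...), then shift every letter 11 places backward in the alphabet (wrapping around).
On "shimmer": the first step gives "srheimm", and the second then gives "hgwtxbb".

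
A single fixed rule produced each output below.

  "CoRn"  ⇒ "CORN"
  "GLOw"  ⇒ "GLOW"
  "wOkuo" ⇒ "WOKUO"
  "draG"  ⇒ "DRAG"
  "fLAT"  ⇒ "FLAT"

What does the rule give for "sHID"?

SHID

The transformation: convert every letter to uppercase.
On "sHID" that produces "SHID".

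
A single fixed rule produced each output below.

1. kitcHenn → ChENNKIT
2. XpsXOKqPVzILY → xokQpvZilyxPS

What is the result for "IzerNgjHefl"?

Rule — flip the case of every letter, then move the first 3 characters to the end (rotate left by 3).
On "IzerNgjHefl": the first step gives "iZERnGJhEFL", and the second then gives "RnGJhEFLiZE".

RnGJhEFLiZE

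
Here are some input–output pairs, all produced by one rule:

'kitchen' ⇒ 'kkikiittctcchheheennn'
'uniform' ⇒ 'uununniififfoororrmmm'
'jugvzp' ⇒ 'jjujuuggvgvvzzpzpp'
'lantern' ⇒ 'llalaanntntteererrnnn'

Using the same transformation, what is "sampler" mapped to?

What's happening: repeat every character 3 times, then swap each adjacent pair of characters (1↔2, 3↔4, ...).
Applying that to "sampler" gives "ssasaammpmpplleleerrr".

ssasaammpmpplleleerrr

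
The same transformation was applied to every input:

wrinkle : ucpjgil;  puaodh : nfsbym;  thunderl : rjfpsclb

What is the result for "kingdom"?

ikgmlbe

In each case the input is transformed by: take characters alternately from the front and the back (1st, last, 2nd, 2nd-last, ...), then shift every letter 2 places backward in the alphabet (wrapping around).
On "kingdom": the first step gives "kmiondg", and the second then gives "ikgmlbe".
(Check on "wrinkle": → "werlikn" → "ucpjgil" ✓)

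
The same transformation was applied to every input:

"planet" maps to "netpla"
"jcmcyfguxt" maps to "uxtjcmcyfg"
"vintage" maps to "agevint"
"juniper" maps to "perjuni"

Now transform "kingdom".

Looking at the pairs, the operation is to move the last 3 characters to the front (rotate right by 3).
For "kingdom" the result is "domking".

domking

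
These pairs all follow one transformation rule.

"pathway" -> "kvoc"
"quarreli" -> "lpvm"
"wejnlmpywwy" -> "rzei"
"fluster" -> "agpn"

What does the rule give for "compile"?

Looking at the pairs, the operation is to shift every letter 5 places backward in the alphabet (wrapping around), then keep only the first 4 characters.
Starting from "compile": after the first operation, "xjhkdgz"; after the second, "xjhk".

xjhk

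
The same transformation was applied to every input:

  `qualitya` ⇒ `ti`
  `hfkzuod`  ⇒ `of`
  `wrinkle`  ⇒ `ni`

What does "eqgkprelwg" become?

qke

Looking at the pairs, the operation is to sort the characters into reverse alphabetical order, then keep one character in every 3, starting at position 3 (positions 3rd, 6th, 9th, ...).
Working it through for "eqgkprelwg": intermediate "wrqplkggee", final "qke".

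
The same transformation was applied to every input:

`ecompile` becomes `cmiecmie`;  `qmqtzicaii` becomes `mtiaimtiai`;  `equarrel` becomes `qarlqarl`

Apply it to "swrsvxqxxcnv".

What's happening: keep every other character starting from the second (positions 2nd, 4th, 6th, ...), then write the whole string twice.
On "swrsvxqxxcnv": the first step gives "wsxxcv", and the second then gives "wsxxcvwsxxcv".

wsxxcvwsxxcv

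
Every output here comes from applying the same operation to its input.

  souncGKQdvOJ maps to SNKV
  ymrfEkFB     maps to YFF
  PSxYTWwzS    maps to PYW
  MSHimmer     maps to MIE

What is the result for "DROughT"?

What's happening: keep one character in every 3, starting at position 1 (positions 1st, 4th, 7th, ...), then convert every letter to uppercase.
"DROughT" → "DUT".

DUT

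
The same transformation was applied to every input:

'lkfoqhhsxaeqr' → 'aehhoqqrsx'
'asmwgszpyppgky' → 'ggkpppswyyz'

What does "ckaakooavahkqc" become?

The rule is to delete the first 3 characters, then sort the characters into alphabetical order.
Applying both steps to "ckaakooavahkqc": "akooavahkqc", then "aaachkkooqv".

aaachkkooqv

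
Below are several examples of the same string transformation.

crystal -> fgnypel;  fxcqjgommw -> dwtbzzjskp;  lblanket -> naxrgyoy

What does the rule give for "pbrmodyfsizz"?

zbqlsfvmmcoe

The transformation: move the first 3 characters to the end (rotate left by 3), then shift every letter 13 places forward in the alphabet (wrapping around) — i.e. ROT13.
"pbrmodyfsizz" → "zbqlsfvmmcoe".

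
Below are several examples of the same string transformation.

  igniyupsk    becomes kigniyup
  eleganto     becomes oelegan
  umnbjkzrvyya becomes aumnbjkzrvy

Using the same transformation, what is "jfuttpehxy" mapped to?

yjfuttpeh

In each case the input is transformed by: move the last 2 characters to the front (rotate right by 2), then delete the first character.
For "jfuttpehxy", step one produces "xyjfuttpeh"; step two turns that into "yjfuttpeh".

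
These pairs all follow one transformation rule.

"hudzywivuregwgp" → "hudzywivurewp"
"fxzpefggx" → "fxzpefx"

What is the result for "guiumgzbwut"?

uiumzbwut

The transformation: remove every "g".
"guiumgzbwut" → "uiumzbwut".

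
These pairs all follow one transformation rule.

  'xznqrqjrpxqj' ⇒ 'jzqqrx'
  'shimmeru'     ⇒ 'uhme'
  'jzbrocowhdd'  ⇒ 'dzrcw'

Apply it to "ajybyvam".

The transformation: keep every other character starting from the second (positions 2nd, 4th, 6th, ...), then move the last character to the front.
For "ajybyvam", step one produces "jbvm"; step two turns that into "mjbv".

mjbv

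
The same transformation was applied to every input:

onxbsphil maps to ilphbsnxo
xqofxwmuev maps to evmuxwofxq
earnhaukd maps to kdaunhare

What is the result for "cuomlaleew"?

Looking at the pairs, the operation is to reverse the string, then swap each adjacent pair of characters (1↔2, 3↔4, ...).
Starting from "cuomlaleew": after the first operation, "weelalmouc"; after the second, "ewlelaomcu".

ewlelaomcu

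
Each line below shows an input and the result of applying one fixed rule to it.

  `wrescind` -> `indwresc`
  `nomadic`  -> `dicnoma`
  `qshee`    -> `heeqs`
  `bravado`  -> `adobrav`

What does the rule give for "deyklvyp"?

vypdeykl

Rule — move the last 3 characters to the front (rotate right by 3).
Applying that to "deyklvyp" gives "vypdeykl".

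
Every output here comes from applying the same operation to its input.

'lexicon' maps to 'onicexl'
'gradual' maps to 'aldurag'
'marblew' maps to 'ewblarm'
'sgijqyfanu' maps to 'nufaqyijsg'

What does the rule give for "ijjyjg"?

jgjyij

The rule is to reverse the string, then swap each adjacent pair of characters (1↔2, 3↔4, ...).
Working it through for "ijjyjg": intermediate "gjyjji", final "jgjyij".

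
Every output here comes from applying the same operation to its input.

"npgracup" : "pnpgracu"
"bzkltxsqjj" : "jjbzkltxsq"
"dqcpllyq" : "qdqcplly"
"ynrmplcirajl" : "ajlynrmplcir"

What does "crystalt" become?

tcrystal

Looking at the pairs, the operation is to move the first 3 characters to the end (rotate left by 3), then swap the front and back halves of the string.
Applying both steps to "crystalt": "staltcry", then "tcrystal".
(Check on "dqcpllyq": → "pllyqdqc" → "qdqcplly" ✓)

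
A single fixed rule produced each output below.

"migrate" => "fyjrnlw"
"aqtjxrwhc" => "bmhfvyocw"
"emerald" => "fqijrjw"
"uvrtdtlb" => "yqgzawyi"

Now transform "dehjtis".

ynxijmo

The rule is to shift every letter 5 places forward in the alphabet (wrapping around), then move the last 3 characters to the front (rotate right by 3).
So "dehjtis" becomes "ynxijmo".
(Check on "emerald": → "jrjwfqi" → "fqijrjw" ✓)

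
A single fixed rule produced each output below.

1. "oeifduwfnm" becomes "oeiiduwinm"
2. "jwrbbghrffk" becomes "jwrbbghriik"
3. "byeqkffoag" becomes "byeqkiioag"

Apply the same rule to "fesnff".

iesnii

Rule — replace every "f" with "i".
On "fesnff" that produces "iesnii".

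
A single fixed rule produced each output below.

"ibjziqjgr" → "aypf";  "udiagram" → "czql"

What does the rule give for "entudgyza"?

What's happening: shift every letter 1 place backward in the alphabet (wrapping around), then keep every other character starting from the second (positions 2nd, 4th, 6th, ...).
"entudgyza" → "mtfy".

mtfy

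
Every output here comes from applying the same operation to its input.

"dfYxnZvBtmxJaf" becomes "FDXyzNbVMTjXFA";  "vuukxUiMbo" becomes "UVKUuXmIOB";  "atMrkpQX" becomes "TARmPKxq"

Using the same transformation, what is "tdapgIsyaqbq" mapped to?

DTPAiGYSQAQB

Looking at the pairs, the operation is to flip the case of every letter, then swap each adjacent pair of characters (1↔2, 3↔4, ...).
For "tdapgIsyaqbq" the result is "DTPAiGYSQAQB".
(Check on "atMrkpQX": → "ATmRKPqx" → "TARmPKxq" ✓)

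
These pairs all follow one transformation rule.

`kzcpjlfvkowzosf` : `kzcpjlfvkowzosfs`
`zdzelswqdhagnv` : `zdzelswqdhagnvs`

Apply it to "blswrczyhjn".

blswrczyhjns

Looking at the pairs, the operation is to append "s".
Applying that to "blswrczyhjn" gives "blswrczyhjns".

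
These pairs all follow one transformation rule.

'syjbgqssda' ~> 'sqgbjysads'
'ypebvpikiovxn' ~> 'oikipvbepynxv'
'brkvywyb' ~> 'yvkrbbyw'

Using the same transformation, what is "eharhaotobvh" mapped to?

otoahrahehvb

The pattern: move the last 3 characters to the front (rotate right by 3), then reverse the string.
On "eharhaotobvh": the first step gives "bvheharhaoto", and the second then gives "otoahrahehvb".
(Check on "ypebvpikiovxn": → "vxnypebvpikio" → "oikipvbepynxv" ✓)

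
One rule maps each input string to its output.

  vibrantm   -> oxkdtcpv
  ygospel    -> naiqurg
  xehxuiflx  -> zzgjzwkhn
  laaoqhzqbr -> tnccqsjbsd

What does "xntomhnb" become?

The rule is to shift every letter 2 places forward in the alphabet (wrapping around), then move the last character to the front.
Working it through for "xntomhnb": intermediate "zpvqojpd", final "dzpvqojp".
(Check on "ygospel": → "aiqurgn" → "naiqurg" ✓)

dzpvqojp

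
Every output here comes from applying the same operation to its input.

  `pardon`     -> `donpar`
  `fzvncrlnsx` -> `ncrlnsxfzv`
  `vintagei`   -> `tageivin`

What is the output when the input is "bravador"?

The transformation: move the first 3 characters to the end (rotate left by 3).
Applying that to "bravador" gives "vadorbra".

vadorbra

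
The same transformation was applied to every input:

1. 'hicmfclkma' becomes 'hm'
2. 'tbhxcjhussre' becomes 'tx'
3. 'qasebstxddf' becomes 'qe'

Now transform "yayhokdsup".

In each case the input is transformed by: keep one character in every 3, starting at position 1 (positions 1st, 4th, 7th, ...), then delete the last 2 characters.
On "yayhokdsup": the first step gives "yhdp", and the second then gives "yh".

yh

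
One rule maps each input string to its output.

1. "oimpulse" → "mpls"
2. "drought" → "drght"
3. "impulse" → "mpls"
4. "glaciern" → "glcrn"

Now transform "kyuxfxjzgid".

kyxfxjzgd

Each output is the input with this applied: remove every vowel.
Doing the same to "kyuxfxjzgid": "kyxfxjzgd".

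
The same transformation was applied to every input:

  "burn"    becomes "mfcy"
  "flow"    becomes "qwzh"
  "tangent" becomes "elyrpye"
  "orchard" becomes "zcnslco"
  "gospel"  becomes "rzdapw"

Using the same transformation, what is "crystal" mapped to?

The rule is to shift every letter 11 places forward in the alphabet (wrapping around).
On "crystal" that produces "ncjdelw".

ncjdelw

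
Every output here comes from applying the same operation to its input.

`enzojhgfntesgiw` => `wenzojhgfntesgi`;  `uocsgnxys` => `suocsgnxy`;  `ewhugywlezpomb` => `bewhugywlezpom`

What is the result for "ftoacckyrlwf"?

The rule is to move the last character to the front.
On "ftoacckyrlwf" that produces "fftoacckyrlw".

fftoacckyrlw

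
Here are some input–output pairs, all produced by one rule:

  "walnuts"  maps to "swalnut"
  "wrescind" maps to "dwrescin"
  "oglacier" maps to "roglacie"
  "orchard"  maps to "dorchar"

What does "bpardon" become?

The transformation: move the last character to the front.
So "bpardon" becomes "nbpardo".

nbpardo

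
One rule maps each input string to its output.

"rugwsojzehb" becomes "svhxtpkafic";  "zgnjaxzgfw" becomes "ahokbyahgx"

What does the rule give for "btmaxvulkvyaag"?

The transformation: shift every letter 1 place forward in the alphabet (wrapping around).
Doing the same to "btmaxvulkvyaag": "cunbywvmlwzbbh".

cunbywvmlwzbbh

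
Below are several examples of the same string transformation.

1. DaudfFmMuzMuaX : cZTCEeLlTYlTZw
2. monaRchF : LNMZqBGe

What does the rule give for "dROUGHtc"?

CqntfgSB

In each case the input is transformed by: flip the case of every letter, then shift every letter 1 place backward in the alphabet (wrapping around).
Applying that to "dROUGHtc" gives "CqntfgSB".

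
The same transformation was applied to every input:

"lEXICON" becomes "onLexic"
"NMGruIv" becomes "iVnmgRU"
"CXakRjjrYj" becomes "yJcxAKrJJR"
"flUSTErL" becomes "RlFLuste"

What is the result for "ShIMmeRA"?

rasHimME

The transformation: flip the case of every letter, then move the last 2 characters to the front (rotate right by 2).
On "ShIMmeRA": the first step gives "sHimMEra", and the second then gives "rasHimME".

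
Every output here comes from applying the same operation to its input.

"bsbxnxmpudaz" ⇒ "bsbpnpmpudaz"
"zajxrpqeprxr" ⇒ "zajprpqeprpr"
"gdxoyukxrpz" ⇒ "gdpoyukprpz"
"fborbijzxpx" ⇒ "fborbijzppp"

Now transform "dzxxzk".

The rule is to replace every "x" with "p".
On "dzxxzk" that produces "dzppzk".

dzppzk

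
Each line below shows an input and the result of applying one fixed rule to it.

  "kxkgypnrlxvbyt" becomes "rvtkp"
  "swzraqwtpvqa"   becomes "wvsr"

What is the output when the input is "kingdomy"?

The rule is to swap the front and back halves of the string, then keep one character in every 3, starting at position 1 (positions 1st, 4th, 7th, ...).
Starting from "kingdomy": after the first operation, "domyking"; after the second, "dyn".

dyn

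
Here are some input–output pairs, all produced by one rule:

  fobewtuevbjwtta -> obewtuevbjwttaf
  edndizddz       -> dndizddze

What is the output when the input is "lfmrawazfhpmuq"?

fmrawazfhpmuql

Rule — move the first character to the end.
For "lfmrawazfhpmuq" the result is "fmrawazfhpmuql".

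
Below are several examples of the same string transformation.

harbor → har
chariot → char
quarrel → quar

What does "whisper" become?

Looking at the pairs, the operation is to delete the last 3 characters.
For "whisper" the result is "whis".

whis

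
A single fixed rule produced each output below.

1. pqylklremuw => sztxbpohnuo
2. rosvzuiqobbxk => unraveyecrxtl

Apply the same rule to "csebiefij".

The transformation: take characters alternately from the front and the back (1st, last, 2nd, 2nd-last, ...), then shift every letter 3 places forward in the alphabet (wrapping around).
"csebiefij" → "fmvlhiehl".

fmvlhiehl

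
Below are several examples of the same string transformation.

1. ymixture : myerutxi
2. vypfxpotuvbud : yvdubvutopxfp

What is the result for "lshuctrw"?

Each output is the input with this applied: reverse the string, then move the last 2 characters to the front (rotate right by 2).
On "lshuctrw": the first step gives "wrtcuhsl", and the second then gives "slwrtcuh".

slwrtcuh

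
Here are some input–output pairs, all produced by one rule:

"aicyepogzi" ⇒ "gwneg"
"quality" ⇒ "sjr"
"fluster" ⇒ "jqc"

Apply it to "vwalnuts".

In each case the input is transformed by: keep every other character starting from the second (positions 2nd, 4th, 6th, ...), then shift every letter 2 places backward in the alphabet (wrapping around).
For "vwalnuts", step one produces "wlus"; step two turns that into "ujsq".

ujsq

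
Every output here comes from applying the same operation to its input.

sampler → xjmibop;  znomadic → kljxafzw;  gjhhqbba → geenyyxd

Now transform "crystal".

ovpqxiz

The rule is to shift every letter 3 places backward in the alphabet (wrapping around), then move the first character to the end.
For "crystal", step one produces "zovpqxi"; step two turns that into "ovpqxiz".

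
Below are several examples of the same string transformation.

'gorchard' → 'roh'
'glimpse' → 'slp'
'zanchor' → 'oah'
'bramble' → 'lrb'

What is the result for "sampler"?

eal

What's happening: move the last 2 characters to the front (rotate right by 2), then keep one character in every 3, starting at position 1 (positions 1st, 4th, 7th, ...).
For "sampler", step one produces "ersampl"; step two turns that into "eal".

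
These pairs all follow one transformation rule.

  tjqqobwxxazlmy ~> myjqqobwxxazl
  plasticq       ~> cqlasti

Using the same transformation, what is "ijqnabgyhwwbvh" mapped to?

vhjqnabgyhwwb

What's happening: delete the first character, then move the last 2 characters to the front (rotate right by 2).
On "ijqnabgyhwwbvh": the first step gives "jqnabgyhwwbvh", and the second then gives "vhjqnabgyhwwb".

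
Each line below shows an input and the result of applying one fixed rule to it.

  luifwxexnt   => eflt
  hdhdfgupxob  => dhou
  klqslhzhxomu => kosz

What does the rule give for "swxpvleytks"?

In each case the input is transformed by: keep one character in every 3, starting at position 1 (positions 1st, 4th, 7th, ...), then sort the characters into alphabetical order.
Applying both steps to "swxpvleytks": "spek", then "ekps".

ekps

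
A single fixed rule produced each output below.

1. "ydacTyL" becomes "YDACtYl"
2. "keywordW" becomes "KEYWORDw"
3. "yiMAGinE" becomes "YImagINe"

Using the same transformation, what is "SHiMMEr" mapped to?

shImmeR

Rule — flip the case of every letter.
Doing the same to "SHiMMEr": "shImmeR".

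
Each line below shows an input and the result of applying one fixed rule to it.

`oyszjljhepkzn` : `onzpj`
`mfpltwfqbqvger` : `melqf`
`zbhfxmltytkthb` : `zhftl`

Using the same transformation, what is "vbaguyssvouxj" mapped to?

The pattern: keep one character in every 3, starting at position 1 (positions 1st, 4th, 7th, ...), then take characters alternately from the front and the back (1st, last, 2nd, 2nd-last, ...).
Working it through for "vbaguyssvouxj": intermediate "vgsoj", final "vjgos".

vjgos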